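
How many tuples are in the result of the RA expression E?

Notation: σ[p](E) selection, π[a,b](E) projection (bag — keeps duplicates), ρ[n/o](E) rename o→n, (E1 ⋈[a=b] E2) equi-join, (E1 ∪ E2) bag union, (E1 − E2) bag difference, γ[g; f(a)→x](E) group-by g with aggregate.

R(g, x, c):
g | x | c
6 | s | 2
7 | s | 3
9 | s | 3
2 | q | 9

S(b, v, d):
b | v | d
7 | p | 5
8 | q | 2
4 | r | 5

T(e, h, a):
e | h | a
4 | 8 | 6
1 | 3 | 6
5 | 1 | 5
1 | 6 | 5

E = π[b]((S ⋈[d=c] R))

Subexpression sizes:
  S → 3
  R → 4
  (S ⋈[d=c] R) → 1
  π[b]((S ⋈[d=c] R)) → 1

|E| = 1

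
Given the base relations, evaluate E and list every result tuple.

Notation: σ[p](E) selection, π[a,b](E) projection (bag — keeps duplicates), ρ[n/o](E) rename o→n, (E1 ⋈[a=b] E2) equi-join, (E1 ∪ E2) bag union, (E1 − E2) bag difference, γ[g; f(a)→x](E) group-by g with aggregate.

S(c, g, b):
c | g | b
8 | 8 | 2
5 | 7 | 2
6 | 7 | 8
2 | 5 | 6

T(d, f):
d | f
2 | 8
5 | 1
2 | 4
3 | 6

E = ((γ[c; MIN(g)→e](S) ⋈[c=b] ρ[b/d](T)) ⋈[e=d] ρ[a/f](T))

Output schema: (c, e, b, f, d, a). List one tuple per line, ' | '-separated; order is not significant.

Subexpression sizes:
  S → 4
  γ[c; MIN(g)→e](S) → 4
  T → 4
  ρ[b/d](T) → 4
  (γ[c; MIN(g)→e](S) ⋈[c=b] ρ[b/d](T)) → 3
  T → 4
  ρ[a/f](T) → 4
  ((γ[c; MIN(g)→e](S) ⋈[c=b] ρ[b/d](T)) ⋈[e=d] ρ[a/f](T)) → 2

== RESULT ==
c | e | b | f | d | a
2 | 5 | 2 | 4 | 5 | 1
2 | 5 | 2 | 8 | 5 | 1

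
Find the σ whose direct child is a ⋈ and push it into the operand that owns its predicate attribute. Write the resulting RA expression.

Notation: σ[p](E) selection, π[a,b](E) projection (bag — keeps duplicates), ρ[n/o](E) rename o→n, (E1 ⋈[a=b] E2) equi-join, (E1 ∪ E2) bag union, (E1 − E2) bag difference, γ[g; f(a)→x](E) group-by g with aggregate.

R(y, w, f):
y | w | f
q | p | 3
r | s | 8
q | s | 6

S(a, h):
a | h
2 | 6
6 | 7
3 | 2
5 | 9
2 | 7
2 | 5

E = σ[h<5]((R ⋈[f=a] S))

σ filters on h, owned by the right side.
E' = (R ⋈[f=a] σ[h<5](S))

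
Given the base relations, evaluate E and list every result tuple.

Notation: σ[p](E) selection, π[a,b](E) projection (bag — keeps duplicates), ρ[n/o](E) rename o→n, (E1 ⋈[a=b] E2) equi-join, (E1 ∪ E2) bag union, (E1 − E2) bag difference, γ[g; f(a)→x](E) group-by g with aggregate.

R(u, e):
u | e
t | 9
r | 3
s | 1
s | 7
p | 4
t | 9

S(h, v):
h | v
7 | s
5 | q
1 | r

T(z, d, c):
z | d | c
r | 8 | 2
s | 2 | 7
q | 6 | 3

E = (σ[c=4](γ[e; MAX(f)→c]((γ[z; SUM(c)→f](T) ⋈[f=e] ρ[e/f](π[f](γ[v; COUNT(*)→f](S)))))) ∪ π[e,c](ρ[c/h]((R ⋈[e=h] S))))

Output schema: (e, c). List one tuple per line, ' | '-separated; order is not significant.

Row counts bottom-up:
  T → 3
  γ[z; SUM(c)→f](T) → 3
  S → 3
  γ[v; COUNT(*)→f](S) → 3
  π[f](γ[v; COUNT(*)→f](S)) → 3
  ρ[e/f](π[f](γ[v; COUNT(*)→f](S))) → 3
  (γ[z; SUM(c)→f](T) ⋈[f=e] ρ[e/f](π[f](γ[v; COUNT(*)→f](S)))) → 0
  γ[e; MAX(f)→c]((γ[z; SUM(c)→f](T) ⋈[f=e] ρ[e/f](π[f](γ[v; COUNT(*)→f](S))))) → 0
  σ[c=4](γ[e; MAX(f)→c]((γ[z; SUM(c)→f](T) ⋈[f=e] ρ[e/f](π[f](γ[v; COUNT(*)→f](S)))))) → 0
  R → 6
  S → 3
  (R ⋈[e=h] S) → 2
  ρ[c/h]((R ⋈[e=h] S)) → 2
  π[e,c](ρ[c/h]((R ⋈[e=h] S))) → 2
  (σ[c=4](γ[e; MAX(f)→c]((γ[z; SUM(c)→f](T) ⋈[f=e] ρ[e/f](π[f](γ[v; COUNT(*)→f](S)))))) ∪ π[e,c](ρ[c/h]((R ⋈[e=h] S)))) → 2

== RESULT ==
e | c
1 | 1
7 | 7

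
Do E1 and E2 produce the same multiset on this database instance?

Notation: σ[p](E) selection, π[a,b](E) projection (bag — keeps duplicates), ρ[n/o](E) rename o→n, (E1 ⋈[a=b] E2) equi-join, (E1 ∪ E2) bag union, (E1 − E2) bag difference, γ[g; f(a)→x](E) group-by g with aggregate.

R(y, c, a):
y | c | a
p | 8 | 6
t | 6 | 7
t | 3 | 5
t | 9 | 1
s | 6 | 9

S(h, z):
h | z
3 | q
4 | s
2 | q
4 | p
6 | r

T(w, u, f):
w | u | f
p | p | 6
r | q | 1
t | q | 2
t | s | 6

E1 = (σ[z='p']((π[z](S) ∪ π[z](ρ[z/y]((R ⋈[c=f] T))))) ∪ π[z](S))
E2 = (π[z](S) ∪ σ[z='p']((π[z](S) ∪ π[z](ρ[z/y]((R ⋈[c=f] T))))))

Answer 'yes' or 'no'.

E1 row counts bottom-up:
  S → 5
  π[z](S) → 5
  R → 5
  T → 4
  (R ⋈[c=f] T) → 4
  ρ[z/y]((R ⋈[c=f] T)) → 4
  π[z](ρ[z/y]((R ⋈[c=f] T))) → 4
  (π[z](S) ∪ π[z](ρ[z/y]((R ⋈[c=f] T)))) → 9
  σ[z='p']((π[z](S) ∪ π[z](ρ[z/y]((R ⋈[c=f] T))))) → 1
  S → 5
  π[z](S) → 5
  (σ[z='p']((π[z](S) ∪ π[z](ρ[z/y]((R ⋈[c=f] T))))) ∪ π[z](S)) → 6
E2 row counts bottom-up:
  S → 5
  π[z](S) → 5
  S → 5
  π[z](S) → 5
  R → 5
  T → 4
  (R ⋈[c=f] T) → 4
  ρ[z/y]((R ⋈[c=f] T)) → 4
  π[z](ρ[z/y]((R ⋈[c=f] T))) → 4
  (π[z](S) ∪ π[z](ρ[z/y]((R ⋈[c=f] T)))) → 9
  σ[z='p']((π[z](S) ∪ π[z](ρ[z/y]((R ⋈[c=f] T))))) → 1
  (π[z](S) ∪ σ[z='p']((π[z](S) ∪ π[z](ρ[z/y]((R ⋈[c=f] T)))))) → 6

E1 and E2 produce the same multiset:
z
p
p
q
q
r
s

yes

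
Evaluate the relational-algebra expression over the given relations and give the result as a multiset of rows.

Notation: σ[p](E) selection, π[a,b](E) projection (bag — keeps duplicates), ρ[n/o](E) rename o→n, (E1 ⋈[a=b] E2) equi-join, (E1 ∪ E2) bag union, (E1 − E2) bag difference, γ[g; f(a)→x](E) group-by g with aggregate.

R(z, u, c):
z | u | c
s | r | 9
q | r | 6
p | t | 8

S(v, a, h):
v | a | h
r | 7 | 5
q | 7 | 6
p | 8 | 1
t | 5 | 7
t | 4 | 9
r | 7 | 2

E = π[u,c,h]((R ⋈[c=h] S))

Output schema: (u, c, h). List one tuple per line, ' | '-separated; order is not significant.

Stepwise |·|:
  R → 3
  S → 6
  (R ⋈[c=h] S) → 2
  π[u,c,h]((R ⋈[c=h] S)) → 2

== RESULT ==
u | c | h
r | 6 | 6
r | 9 | 9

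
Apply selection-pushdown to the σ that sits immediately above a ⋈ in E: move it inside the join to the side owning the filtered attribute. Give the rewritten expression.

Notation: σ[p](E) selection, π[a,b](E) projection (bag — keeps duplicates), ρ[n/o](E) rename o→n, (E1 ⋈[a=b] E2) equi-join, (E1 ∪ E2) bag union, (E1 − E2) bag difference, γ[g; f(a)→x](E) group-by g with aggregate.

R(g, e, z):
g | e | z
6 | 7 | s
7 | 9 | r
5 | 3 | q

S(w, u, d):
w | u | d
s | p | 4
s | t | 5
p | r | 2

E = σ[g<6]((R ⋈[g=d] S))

σ filters on g, owned by the left side.
E' = (σ[g<6](R) ⋈[g=d] S)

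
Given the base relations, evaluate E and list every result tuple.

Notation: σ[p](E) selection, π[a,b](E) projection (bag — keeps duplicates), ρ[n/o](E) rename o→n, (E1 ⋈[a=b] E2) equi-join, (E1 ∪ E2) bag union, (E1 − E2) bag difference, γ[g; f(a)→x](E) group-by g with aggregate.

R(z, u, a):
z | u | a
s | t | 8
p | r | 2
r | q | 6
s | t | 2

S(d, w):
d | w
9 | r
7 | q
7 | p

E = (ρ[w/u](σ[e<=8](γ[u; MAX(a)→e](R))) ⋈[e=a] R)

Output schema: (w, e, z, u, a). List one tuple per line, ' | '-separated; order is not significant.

Per-node cardinality:
  R → 4
  γ[u; MAX(a)→e](R) → 3
  σ[e<=8](γ[u; MAX(a)→e](R)) → 3
  ρ[w/u](σ[e<=8](γ[u; MAX(a)→e](R))) → 3
  R → 4
  (ρ[w/u](σ[e<=8](γ[u; MAX(a)→e](R))) ⋈[e=a] R) → 4

== RESULT ==
w | e | z | u | a
q | 6 | r | q | 6
r | 2 | p | r | 2
r | 2 | s | t | 2
t | 8 | s | t | 8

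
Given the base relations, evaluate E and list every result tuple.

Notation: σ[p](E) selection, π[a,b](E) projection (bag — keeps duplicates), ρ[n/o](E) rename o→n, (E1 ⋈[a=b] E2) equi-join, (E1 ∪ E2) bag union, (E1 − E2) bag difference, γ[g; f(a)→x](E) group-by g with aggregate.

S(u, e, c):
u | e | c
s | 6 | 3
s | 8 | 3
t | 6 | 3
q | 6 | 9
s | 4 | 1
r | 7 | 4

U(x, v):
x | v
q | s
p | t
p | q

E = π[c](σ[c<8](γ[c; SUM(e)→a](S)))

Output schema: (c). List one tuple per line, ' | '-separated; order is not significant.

Stepwise |·|:
  S → 6
  γ[c; SUM(e)→a](S) → 4
  σ[c<8](γ[c; SUM(e)→a](S)) → 3
  π[c](σ[c<8](γ[c; SUM(e)→a](S))) → 3

== RESULT ==
c
1
3
4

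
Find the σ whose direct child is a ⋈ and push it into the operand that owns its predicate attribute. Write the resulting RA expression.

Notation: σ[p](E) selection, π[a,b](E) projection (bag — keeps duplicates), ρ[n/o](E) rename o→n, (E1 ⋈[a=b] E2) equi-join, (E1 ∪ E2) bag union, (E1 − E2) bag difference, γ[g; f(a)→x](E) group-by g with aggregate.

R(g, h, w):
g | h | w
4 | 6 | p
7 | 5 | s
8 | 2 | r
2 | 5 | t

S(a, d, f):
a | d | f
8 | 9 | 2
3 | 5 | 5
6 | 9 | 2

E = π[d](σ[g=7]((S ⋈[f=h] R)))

σ filters on g, owned by the right side.
E' = π[d]((S ⋈[f=h] σ[g=7](R)))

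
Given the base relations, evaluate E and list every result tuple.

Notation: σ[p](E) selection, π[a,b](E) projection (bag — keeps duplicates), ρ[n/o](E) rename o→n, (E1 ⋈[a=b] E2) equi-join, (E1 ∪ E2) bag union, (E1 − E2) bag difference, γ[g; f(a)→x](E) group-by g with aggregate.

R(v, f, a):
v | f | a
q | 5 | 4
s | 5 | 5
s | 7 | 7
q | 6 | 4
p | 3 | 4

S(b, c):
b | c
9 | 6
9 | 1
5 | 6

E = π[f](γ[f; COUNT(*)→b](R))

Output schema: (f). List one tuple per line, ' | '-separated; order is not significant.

Subexpression sizes:
  R → 5
  γ[f; COUNT(*)→b](R) → 4
  π[f](γ[f; COUNT(*)→b](R)) → 4

== RESULT ==
f
3
5
6
7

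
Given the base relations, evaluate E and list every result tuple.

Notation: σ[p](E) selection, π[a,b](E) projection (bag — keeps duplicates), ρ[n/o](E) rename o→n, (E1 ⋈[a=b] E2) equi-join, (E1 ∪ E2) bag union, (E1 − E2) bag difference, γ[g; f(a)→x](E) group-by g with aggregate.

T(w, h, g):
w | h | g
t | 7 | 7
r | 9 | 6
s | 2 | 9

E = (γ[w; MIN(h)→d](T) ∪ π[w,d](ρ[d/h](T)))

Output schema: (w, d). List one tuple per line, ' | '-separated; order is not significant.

Per-node cardinality:
  T → 3
  γ[w; MIN(h)→d](T) → 3
  T → 3
  ρ[d/h](T) → 3
  π[w,d](ρ[d/h](T)) → 3
  (γ[w; MIN(h)→d](T) ∪ π[w,d](ρ[d/h](T))) → 6

== RESULT ==
w | d
r | 9
r | 9
s | 2
s | 2
t | 7
t | 7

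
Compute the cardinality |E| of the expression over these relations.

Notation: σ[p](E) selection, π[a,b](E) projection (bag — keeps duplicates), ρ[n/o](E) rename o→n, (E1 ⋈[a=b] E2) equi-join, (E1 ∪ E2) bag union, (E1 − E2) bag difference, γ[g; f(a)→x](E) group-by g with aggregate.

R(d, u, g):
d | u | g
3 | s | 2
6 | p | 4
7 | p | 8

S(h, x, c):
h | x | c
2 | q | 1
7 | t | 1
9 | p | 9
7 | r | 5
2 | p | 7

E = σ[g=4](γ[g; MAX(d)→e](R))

Row counts bottom-up:
  R → 3
  γ[g; MAX(d)→e](R) → 3
  σ[g=4](γ[g; MAX(d)→e](R)) → 1

|E| = 1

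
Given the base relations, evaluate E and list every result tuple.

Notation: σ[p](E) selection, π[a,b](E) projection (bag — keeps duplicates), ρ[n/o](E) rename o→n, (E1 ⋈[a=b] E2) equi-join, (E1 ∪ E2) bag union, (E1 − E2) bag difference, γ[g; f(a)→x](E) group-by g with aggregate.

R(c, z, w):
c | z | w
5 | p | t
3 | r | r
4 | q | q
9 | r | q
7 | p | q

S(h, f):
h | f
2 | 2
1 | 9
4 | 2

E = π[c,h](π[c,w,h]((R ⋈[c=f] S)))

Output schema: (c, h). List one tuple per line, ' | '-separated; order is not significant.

Stepwise |·|:
  R → 5
  S → 3
  (R ⋈[c=f] S) → 1
  π[c,w,h]((R ⋈[c=f] S)) → 1
  π[c,h](π[c,w,h]((R ⋈[c=f] S))) → 1

== RESULT ==
c | h
9 | 1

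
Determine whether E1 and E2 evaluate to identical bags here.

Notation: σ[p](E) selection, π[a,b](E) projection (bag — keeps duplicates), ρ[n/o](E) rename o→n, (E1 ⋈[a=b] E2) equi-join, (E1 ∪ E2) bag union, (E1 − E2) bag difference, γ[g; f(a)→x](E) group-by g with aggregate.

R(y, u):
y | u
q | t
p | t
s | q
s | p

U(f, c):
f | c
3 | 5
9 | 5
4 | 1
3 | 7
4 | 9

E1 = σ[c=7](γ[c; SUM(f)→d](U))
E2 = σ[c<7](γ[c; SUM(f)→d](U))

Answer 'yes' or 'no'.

E1 row counts bottom-up:
  U → 5
  γ[c; SUM(f)→d](U) → 4
  σ[c=7](γ[c; SUM(f)→d](U)) → 1
E2 row counts bottom-up:
  U → 5
  γ[c; SUM(f)→d](U) → 4
  σ[c<7](γ[c; SUM(f)→d](U)) → 2

E1 result:
c | d
7 | 3
E2 result:
c | d
1 | 4
5 | 12
Witness: (5, 12) appears 0× in E1 but 1× in E2.

no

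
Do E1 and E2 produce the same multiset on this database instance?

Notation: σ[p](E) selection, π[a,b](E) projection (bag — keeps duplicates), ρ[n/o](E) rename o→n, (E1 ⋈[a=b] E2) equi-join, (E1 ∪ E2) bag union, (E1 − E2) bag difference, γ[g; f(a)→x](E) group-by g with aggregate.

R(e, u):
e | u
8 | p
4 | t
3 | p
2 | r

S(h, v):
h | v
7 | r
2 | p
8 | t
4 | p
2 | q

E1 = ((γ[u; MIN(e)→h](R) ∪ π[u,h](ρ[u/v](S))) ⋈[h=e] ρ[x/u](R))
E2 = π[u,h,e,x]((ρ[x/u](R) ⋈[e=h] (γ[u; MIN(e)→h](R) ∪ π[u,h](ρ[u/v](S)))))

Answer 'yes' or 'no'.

E1 stepwise |·|:
  R → 4
  γ[u; MIN(e)→h](R) → 3
  S → 5
  ρ[u/v](S) → 5
  π[u,h](ρ[u/v](S)) → 5
  (γ[u; MIN(e)→h](R) ∪ π[u,h](ρ[u/v](S))) → 8
  R → 4
  ρ[x/u](R) → 4
  ((γ[u; MIN(e)→h](R) ∪ π[u,h](ρ[u/v](S))) ⋈[h=e] ρ[x/u](R)) → 7
E2 stepwise |·|:
  R → 4
  ρ[x/u](R) → 4
  R → 4
  γ[u; MIN(e)→h](R) → 3
  S → 5
  ρ[u/v](S) → 5
  π[u,h](ρ[u/v](S)) → 5
  (γ[u; MIN(e)→h](R) ∪ π[u,h](ρ[u/v](S))) → 8
  (ρ[x/u](R) ⋈[e=h] (γ[u; MIN(e)→h](R) ∪ π[u,h](ρ[u/v](S)))) → 7
  π[u,h,e,x]((ρ[x/u](R) ⋈[e=h] (γ[u; MIN(e)→h](R) ∪ π[u,h](ρ[u/v](S))))) → 7

E1 and E2 produce the same multiset:
u | h | e | x
p | 2 | 2 | r
p | 3 | 3 | p
p | 4 | 4 | t
q | 2 | 2 | r
r | 2 | 2 | r
t | 4 | 4 | t
t | 8 | 8 | p

yes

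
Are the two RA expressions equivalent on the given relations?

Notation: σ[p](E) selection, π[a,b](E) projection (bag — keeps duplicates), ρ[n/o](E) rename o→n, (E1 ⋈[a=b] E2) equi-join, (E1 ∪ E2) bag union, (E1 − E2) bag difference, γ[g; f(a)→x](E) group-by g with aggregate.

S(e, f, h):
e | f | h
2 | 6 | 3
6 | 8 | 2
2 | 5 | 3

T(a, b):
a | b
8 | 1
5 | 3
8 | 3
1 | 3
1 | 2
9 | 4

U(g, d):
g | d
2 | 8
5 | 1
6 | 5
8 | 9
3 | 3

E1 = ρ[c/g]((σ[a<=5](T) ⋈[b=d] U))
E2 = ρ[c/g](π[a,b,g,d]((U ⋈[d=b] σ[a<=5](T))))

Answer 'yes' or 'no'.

E1 stepwise |·|:
  T → 6
  σ[a<=5](T) → 3
  U → 5
  (σ[a<=5](T) ⋈[b=d] U) → 2
  ρ[c/g]((σ[a<=5](T) ⋈[b=d] U)) → 2
E2 stepwise |·|:
  U → 5
  T → 6
  σ[a<=5](T) → 3
  (U ⋈[d=b] σ[a<=5](T)) → 2
  π[a,b,g,d]((U ⋈[d=b] σ[a<=5](T))) → 2
  ρ[c/g](π[a,b,g,d]((U ⋈[d=b] σ[a<=5](T)))) → 2

E1 and E2 produce the same multiset:
a | b | c | d
1 | 3 | 3 | 3
5 | 3 | 3 | 3

yes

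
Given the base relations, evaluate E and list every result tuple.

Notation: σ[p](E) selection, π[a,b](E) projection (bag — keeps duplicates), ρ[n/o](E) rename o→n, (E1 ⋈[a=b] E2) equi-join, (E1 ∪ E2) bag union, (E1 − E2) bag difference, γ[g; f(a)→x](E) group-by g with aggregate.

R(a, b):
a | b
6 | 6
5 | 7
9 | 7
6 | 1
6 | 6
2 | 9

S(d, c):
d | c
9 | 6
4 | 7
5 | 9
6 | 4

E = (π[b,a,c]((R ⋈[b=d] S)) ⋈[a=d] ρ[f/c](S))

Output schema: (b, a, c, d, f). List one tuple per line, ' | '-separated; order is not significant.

Subexpression sizes:
  R → 6
  S → 4
  (R ⋈[b=d] S) → 3
  π[b,a,c]((R ⋈[b=d] S)) → 3
  S → 4
  ρ[f/c](S) → 4
  (π[b,a,c]((R ⋈[b=d] S)) ⋈[a=d] ρ[f/c](S)) → 2

== RESULT ==
b | a | c | d | f
6 | 6 | 4 | 6 | 4
6 | 6 | 4 | 6 | 4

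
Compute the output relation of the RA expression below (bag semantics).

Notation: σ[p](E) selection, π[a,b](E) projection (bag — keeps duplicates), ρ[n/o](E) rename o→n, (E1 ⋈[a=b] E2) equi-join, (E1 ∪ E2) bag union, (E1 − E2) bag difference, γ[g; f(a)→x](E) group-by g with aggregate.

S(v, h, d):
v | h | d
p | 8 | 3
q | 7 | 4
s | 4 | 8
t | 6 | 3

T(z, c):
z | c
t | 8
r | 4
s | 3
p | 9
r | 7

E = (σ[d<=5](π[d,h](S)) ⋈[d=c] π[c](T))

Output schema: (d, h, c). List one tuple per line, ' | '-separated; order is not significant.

Stepwise |·|:
  S → 4
  π[d,h](S) → 4
  σ[d<=5](π[d,h](S)) → 3
  T → 5
  π[c](T) → 5
  (σ[d<=5](π[d,h](S)) ⋈[d=c] π[c](T)) → 3

== RESULT ==
d | h | c
3 | 6 | 3
3 | 8 | 3
4 | 7 | 4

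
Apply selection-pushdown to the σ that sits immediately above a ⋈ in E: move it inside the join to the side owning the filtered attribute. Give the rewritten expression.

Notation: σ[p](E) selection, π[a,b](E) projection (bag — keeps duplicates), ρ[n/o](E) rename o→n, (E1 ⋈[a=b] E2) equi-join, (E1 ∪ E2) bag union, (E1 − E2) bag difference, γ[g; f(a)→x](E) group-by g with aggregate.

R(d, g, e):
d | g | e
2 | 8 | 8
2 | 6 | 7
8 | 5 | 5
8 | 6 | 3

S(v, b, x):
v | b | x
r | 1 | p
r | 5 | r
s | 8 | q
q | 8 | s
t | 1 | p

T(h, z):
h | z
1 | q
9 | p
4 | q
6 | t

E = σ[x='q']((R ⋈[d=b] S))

σ filters on x, owned by the right side.
E' = (R ⋈[d=b] σ[x='q'](S))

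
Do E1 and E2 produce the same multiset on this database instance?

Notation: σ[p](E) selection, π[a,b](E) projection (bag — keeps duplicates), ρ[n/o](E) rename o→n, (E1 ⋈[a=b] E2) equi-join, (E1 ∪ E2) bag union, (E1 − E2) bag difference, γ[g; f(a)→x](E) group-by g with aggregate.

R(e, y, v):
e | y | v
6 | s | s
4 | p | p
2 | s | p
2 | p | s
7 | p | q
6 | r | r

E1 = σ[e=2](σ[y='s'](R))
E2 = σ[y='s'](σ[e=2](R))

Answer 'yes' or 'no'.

E1 stepwise |·|:
  R → 6
  σ[y='s'](R) → 2
  σ[e=2](σ[y='s'](R)) → 1
E2 stepwise |·|:
  R → 6
  σ[e=2](R) → 2
  σ[y='s'](σ[e=2](R)) → 1

E1 and E2 produce the same multiset:
e | y | v
2 | s | p

yes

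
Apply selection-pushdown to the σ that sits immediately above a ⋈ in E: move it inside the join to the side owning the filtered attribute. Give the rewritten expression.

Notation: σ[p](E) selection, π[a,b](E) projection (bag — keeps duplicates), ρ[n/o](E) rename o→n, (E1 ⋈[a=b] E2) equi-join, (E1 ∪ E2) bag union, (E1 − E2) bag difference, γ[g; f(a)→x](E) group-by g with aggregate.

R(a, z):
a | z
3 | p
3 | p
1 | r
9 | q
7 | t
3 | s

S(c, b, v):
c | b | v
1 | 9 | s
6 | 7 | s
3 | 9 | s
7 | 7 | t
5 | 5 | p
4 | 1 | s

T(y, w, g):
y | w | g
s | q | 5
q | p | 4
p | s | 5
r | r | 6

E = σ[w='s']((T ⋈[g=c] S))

σ filters on w, owned by the left side.
E' = (σ[w='s'](T) ⋈[g=c] S)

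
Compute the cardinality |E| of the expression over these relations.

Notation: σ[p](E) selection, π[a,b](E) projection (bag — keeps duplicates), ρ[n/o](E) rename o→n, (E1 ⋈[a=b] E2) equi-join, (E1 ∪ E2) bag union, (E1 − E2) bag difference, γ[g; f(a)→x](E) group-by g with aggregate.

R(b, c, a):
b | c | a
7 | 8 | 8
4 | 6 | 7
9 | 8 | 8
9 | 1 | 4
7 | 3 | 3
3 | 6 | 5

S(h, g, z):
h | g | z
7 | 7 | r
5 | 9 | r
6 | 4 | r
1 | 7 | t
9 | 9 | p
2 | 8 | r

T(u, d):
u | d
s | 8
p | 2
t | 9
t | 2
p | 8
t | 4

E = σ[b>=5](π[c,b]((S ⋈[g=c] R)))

Row counts bottom-up:
  S → 6
  R → 6
  (S ⋈[g=c] R) → 2
  π[c,b]((S ⋈[g=c] R)) → 2
  σ[b>=5](π[c,b]((S ⋈[g=c] R))) → 2

|E| = 2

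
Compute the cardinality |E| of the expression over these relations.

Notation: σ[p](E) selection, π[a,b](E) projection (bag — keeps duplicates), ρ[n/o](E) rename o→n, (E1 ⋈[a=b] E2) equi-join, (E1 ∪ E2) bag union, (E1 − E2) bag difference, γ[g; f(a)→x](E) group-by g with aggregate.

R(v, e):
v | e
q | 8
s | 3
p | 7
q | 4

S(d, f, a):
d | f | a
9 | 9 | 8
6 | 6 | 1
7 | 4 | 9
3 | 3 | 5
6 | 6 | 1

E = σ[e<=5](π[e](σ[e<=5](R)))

Stepwise |·|:
  R → 4
  σ[e<=5](R) → 2
  π[e](σ[e<=5](R)) → 2
  σ[e<=5](π[e](σ[e<=5](R))) → 2

|E| = 2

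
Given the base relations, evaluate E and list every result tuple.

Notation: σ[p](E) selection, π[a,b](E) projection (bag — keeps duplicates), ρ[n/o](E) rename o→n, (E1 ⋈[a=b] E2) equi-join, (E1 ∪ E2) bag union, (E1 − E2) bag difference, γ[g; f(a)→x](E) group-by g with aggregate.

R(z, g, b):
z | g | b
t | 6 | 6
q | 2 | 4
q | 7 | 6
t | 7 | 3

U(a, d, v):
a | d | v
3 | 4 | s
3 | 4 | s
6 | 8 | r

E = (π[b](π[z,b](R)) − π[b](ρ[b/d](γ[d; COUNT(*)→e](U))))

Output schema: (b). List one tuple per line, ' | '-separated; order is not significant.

Per-node cardinality:
  R → 4
  π[z,b](R) → 4
  π[b](π[z,b](R)) → 4
  U → 3
  γ[d; COUNT(*)→e](U) → 2
  ρ[b/d](γ[d; COUNT(*)→e](U)) → 2
  π[b](ρ[b/d](γ[d; COUNT(*)→e](U))) → 2
  (π[b](π[z,b](R)) − π[b](ρ[b/d](γ[d; COUNT(*)→e](U)))) → 3

== RESULT ==
b
3
6
6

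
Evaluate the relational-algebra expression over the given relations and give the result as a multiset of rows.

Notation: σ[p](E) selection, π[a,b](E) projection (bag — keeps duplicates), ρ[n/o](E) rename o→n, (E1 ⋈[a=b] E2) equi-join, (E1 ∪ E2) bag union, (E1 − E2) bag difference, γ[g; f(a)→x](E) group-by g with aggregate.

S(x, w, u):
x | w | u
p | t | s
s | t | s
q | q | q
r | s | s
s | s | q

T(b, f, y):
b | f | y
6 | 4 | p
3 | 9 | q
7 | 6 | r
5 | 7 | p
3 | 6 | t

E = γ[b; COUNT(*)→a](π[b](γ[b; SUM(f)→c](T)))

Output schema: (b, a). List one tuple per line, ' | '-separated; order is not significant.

Subexpression sizes:
  T → 5
  γ[b; SUM(f)→c](T) → 4
  π[b](γ[b; SUM(f)→c](T)) → 4
  γ[b; COUNT(*)→a](π[b](γ[b; SUM(f)→c](T))) → 4

== RESULT ==
b | a
3 | 1
5 | 1
6 | 1
7 | 1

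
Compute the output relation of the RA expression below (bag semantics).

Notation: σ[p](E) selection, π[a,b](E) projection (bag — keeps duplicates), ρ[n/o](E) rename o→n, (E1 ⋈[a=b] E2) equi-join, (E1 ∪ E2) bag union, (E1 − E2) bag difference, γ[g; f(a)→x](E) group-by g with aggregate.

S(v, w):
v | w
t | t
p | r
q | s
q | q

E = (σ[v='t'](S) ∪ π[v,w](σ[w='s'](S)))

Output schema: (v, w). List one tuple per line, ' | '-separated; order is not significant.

Row counts bottom-up:
  S → 4
  σ[v='t'](S) → 1
  S → 4
  σ[w='s'](S) → 1
  π[v,w](σ[w='s'](S)) → 1
  (σ[v='t'](S) ∪ π[v,w](σ[w='s'](S))) → 2

== RESULT ==
v | w
q | s
t | t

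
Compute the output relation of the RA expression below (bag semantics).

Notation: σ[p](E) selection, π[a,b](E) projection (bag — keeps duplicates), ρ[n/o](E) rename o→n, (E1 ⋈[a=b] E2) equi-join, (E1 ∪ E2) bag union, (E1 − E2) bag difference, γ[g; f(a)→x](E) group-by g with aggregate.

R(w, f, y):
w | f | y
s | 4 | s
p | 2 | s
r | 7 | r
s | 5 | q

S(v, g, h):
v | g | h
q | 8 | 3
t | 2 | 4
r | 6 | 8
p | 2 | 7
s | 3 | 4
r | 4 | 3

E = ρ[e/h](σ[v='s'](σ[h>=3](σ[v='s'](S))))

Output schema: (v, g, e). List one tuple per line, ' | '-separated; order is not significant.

Stepwise |·|:
  S → 6
  σ[v='s'](S) → 1
  σ[h>=3](σ[v='s'](S)) → 1
  σ[v='s'](σ[h>=3](σ[v='s'](S))) → 1
  ρ[e/h](σ[v='s'](σ[h>=3](σ[v='s'](S)))) → 1

== RESULT ==
v | g | e
s | 3 | 4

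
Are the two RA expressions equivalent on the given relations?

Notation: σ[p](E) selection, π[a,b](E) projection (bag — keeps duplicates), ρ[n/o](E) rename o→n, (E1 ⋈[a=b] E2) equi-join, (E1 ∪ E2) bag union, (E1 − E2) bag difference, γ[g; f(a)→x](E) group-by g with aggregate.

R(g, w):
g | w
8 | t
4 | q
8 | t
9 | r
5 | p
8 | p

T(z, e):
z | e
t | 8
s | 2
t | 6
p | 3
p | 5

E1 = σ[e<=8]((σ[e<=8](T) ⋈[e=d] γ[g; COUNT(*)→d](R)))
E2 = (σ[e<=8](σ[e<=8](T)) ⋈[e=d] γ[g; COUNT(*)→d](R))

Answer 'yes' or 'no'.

E1 row counts bottom-up:
  T → 5
  σ[e<=8](T) → 5
  R → 6
  γ[g; COUNT(*)→d](R) → 4
  (σ[e<=8](T) ⋈[e=d] γ[g; COUNT(*)→d](R)) → 1
  σ[e<=8]((σ[e<=8](T) ⋈[e=d] γ[g; COUNT(*)→d](R))) → 1
E2 row counts bottom-up:
  T → 5
  σ[e<=8](T) → 5
  σ[e<=8](σ[e<=8](T)) → 5
  R → 6
  γ[g; COUNT(*)→d](R) → 4
  (σ[e<=8](σ[e<=8](T)) ⋈[e=d] γ[g; COUNT(*)→d](R)) → 1

E1 and E2 produce the same multiset:
z | e | g | d
p | 3 | 8 | 3

yes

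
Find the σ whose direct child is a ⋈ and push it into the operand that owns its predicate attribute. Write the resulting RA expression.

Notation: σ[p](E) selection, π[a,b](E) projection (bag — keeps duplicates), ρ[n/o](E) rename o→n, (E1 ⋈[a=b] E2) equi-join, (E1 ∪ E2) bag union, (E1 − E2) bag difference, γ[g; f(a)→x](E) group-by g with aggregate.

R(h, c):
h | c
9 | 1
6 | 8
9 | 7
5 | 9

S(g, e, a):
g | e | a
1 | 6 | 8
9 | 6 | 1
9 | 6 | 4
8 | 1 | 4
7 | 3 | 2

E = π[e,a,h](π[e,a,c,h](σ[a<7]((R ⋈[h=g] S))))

σ filters on a, owned by the right side.
E' = π[e,a,h](π[e,a,c,h]((R ⋈[h=g] σ[a<7](S))))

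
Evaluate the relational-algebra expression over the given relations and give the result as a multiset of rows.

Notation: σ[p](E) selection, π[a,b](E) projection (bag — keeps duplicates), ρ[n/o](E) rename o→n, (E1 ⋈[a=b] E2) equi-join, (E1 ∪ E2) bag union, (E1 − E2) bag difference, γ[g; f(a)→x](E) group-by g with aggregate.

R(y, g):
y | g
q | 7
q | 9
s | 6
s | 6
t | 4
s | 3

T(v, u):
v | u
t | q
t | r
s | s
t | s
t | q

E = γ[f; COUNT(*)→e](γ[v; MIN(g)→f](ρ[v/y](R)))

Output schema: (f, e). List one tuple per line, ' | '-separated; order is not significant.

Stepwise |·|:
  R → 6
  ρ[v/y](R) → 6
  γ[v; MIN(g)→f](ρ[v/y](R)) → 3
  γ[f; COUNT(*)→e](γ[v; MIN(g)→f](ρ[v/y](R))) → 3

== RESULT ==
f | e
3 | 1
4 | 1
7 | 1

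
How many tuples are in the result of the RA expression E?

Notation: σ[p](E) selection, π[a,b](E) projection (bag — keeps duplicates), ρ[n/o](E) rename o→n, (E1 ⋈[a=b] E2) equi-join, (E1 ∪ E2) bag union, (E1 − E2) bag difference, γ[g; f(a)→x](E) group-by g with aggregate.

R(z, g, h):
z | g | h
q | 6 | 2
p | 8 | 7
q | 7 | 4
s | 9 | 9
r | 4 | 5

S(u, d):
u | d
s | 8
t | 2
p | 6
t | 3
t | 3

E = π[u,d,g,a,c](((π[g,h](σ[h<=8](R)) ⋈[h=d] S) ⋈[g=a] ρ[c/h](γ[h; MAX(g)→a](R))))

Stepwise |·|:
  R → 5
  σ[h<=8](R) → 4
  π[g,h](σ[h<=8](R)) → 4
  S → 5
  (π[g,h](σ[h<=8](R)) ⋈[h=d] S) → 1
  R → 5
  γ[h; MAX(g)→a](R) → 5
  ρ[c/h](γ[h; MAX(g)→a](R)) → 5
  ((π[g,h](σ[h<=8](R)) ⋈[h=d] S) ⋈[g=a] ρ[c/h](γ[h; MAX(g)→a](R))) → 1
  π[u,d,g,a,c](((π[g,h](σ[h<=8](R)) ⋈[h=d] S) ⋈[g=a] ρ[c/h](γ[h; MAX(g)→a](R)))) → 1

|E| = 1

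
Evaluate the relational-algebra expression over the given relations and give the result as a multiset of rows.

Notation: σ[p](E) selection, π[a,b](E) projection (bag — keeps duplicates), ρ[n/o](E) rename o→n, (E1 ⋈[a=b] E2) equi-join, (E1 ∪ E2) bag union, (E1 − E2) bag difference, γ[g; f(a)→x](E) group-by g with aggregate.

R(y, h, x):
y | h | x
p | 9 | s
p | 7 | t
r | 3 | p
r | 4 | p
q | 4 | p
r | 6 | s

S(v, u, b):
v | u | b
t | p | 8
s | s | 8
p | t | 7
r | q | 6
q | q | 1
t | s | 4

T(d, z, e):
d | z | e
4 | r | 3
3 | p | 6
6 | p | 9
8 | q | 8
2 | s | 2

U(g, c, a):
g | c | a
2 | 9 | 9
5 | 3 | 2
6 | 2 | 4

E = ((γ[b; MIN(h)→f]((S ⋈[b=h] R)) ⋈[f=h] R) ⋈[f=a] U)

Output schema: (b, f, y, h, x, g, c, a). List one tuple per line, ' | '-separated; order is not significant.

Per-node cardinality:
  S → 6
  R → 6
  (S ⋈[b=h] R) → 4
  γ[b; MIN(h)→f]((S ⋈[b=h] R)) → 3
  R → 6
  (γ[b; MIN(h)→f]((S ⋈[b=h] R)) ⋈[f=h] R) → 4
  U → 3
  ((γ[b; MIN(h)→f]((S ⋈[b=h] R)) ⋈[f=h] R) ⋈[f=a] U) → 2

== RESULT ==
b | f | y | h | x | g | c | a
4 | 4 | q | 4 | p | 6 | 2 | 4
4 | 4 | r | 4 | p | 6 | 2 | 4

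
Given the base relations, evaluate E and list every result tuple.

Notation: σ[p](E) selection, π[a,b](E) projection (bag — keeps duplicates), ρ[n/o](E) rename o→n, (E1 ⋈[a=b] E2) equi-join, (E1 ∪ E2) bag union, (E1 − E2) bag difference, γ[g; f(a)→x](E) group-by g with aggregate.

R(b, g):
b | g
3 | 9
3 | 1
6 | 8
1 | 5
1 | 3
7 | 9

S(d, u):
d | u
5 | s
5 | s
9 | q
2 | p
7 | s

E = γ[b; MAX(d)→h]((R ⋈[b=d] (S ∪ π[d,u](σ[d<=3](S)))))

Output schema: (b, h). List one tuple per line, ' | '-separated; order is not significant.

Per-node cardinality:
  R → 6
  S → 5
  S → 5
  σ[d<=3](S) → 1
  π[d,u](σ[d<=3](S)) → 1
  (S ∪ π[d,u](σ[d<=3](S))) → 6
  (R ⋈[b=d] (S ∪ π[d,u](σ[d<=3](S)))) → 1
  γ[b; MAX(d)→h]((R ⋈[b=d] (S ∪ π[d,u](σ[d<=3](S))))) → 1

== RESULT ==
b | h
7 | 7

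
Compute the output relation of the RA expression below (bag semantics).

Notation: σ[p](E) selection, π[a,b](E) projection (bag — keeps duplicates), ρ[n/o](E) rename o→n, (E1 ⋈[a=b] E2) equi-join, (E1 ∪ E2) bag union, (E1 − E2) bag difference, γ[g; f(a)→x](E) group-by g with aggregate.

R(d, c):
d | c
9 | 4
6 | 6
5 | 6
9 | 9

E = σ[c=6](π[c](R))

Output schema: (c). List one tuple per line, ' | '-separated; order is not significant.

Stepwise |·|:
  R → 4
  π[c](R) → 4
  σ[c=6](π[c](R)) → 2

== RESULT ==
c
6
6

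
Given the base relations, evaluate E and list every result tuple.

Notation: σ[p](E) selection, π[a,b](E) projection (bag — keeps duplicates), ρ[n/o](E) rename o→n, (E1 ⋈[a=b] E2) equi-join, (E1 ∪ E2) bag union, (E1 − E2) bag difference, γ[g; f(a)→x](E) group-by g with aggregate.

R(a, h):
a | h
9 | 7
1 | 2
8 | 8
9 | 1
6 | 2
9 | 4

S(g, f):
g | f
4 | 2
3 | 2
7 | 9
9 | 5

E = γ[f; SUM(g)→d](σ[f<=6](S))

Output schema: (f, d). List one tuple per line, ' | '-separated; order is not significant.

Per-node cardinality:
  S → 4
  σ[f<=6](S) → 3
  γ[f; SUM(g)→d](σ[f<=6](S)) → 2

== RESULT ==
f | d
2 | 7
5 | 9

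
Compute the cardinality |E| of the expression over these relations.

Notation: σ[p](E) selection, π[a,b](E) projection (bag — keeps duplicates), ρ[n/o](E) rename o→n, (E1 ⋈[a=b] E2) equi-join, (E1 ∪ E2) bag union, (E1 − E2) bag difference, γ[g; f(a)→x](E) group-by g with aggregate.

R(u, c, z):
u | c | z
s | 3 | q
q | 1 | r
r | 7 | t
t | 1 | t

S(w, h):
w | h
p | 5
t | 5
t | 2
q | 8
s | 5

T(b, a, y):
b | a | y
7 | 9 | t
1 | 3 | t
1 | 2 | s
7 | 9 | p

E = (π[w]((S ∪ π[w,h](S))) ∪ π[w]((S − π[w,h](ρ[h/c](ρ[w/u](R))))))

Stepwise |·|:
  S → 5
  S → 5
  π[w,h](S) → 5
  (S ∪ π[w,h](S)) → 10
  π[w]((S ∪ π[w,h](S))) → 10
  S → 5
  R → 4
  ρ[w/u](R) → 4
  ρ[h/c](ρ[w/u](R)) → 4
  π[w,h](ρ[h/c](ρ[w/u](R))) → 4
  (S − π[w,h](ρ[h/c](ρ[w/u](R)))) → 5
  π[w]((S − π[w,h](ρ[h/c](ρ[w/u](R))))) → 5
  (π[w]((S ∪ π[w,h](S))) ∪ π[w]((S − π[w,h](ρ[h/c](ρ[w/u](R)))))) → 15

|E| = 15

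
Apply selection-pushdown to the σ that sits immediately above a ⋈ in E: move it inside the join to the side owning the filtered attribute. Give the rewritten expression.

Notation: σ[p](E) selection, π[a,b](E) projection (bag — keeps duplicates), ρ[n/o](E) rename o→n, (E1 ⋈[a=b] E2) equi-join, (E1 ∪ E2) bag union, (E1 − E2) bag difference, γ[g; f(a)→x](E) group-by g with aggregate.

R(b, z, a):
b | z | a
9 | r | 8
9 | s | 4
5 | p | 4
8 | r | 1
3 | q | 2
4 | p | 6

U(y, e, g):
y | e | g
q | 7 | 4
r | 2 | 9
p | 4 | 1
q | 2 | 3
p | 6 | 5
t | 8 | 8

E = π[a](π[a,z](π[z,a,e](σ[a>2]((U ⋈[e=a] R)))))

σ filters on a, owned by the right side.
E' = π[a](π[a,z](π[z,a,e]((U ⋈[e=a] σ[a>2](R)))))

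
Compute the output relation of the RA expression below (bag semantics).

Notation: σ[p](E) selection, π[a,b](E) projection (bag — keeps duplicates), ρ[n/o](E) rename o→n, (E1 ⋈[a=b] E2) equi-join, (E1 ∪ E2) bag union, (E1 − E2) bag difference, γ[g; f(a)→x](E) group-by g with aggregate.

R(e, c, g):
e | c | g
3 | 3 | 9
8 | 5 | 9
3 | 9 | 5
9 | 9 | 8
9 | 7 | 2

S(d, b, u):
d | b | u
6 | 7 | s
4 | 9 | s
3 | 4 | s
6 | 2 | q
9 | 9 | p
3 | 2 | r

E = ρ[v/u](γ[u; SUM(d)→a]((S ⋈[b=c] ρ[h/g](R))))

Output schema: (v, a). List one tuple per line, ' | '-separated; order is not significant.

Row counts bottom-up:
  S → 6
  R → 5
  ρ[h/g](R) → 5
  (S ⋈[b=c] ρ[h/g](R)) → 5
  γ[u; SUM(d)→a]((S ⋈[b=c] ρ[h/g](R))) → 2
  ρ[v/u](γ[u; SUM(d)→a]((S ⋈[b=c] ρ[h/g](R)))) → 2

== RESULT ==
v | a
p | 18
s | 14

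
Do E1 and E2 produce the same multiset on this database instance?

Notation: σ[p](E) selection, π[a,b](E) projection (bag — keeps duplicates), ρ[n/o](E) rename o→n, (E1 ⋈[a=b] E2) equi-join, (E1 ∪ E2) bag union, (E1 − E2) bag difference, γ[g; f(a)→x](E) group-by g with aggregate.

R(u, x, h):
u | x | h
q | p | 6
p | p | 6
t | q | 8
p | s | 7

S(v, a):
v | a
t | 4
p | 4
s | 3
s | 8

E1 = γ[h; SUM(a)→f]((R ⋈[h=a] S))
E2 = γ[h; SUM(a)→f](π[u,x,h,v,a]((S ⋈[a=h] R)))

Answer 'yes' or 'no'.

E1 subexpression sizes:
  R → 4
  S → 4
  (R ⋈[h=a] S) → 1
  γ[h; SUM(a)→f]((R ⋈[h=a] S)) → 1
E2 subexpression sizes:
  S → 4
  R → 4
  (S ⋈[a=h] R) → 1
  π[u,x,h,v,a]((S ⋈[a=h] R)) → 1
  γ[h; SUM(a)→f](π[u,x,h,v,a]((S ⋈[a=h] R))) → 1

E1 and E2 produce the same multiset:
h | f
8 | 8

yes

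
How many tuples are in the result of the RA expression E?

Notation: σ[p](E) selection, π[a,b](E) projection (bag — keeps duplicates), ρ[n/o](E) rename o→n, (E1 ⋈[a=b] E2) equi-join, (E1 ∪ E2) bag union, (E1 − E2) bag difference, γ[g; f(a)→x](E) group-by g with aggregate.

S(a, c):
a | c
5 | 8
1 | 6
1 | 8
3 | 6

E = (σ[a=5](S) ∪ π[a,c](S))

Stepwise |·|:
  S → 4
  σ[a=5](S) → 1
  S → 4
  π[a,c](S) → 4
  (σ[a=5](S) ∪ π[a,c](S)) → 5

|E| = 5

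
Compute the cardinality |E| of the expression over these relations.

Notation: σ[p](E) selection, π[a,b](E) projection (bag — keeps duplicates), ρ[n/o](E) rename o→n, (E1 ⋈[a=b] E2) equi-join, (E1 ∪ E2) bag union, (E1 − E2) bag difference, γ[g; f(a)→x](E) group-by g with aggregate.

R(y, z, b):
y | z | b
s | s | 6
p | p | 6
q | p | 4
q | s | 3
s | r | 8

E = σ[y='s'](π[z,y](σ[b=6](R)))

Stepwise |·|:
  R → 5
  σ[b=6](R) → 2
  π[z,y](σ[b=6](R)) → 2
  σ[y='s'](π[z,y](σ[b=6](R))) → 1

|E| = 1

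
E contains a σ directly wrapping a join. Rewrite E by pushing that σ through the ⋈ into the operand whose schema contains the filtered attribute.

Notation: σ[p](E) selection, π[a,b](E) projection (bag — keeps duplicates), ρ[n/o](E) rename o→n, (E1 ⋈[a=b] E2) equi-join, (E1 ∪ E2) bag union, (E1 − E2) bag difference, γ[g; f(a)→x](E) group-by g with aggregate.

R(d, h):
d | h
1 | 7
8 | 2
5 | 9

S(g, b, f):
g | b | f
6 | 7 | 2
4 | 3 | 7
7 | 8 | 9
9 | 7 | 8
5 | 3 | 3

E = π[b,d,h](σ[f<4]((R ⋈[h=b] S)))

σ filters on f, owned by the right side.
E' = π[b,d,h]((R ⋈[h=b] σ[f<4](S)))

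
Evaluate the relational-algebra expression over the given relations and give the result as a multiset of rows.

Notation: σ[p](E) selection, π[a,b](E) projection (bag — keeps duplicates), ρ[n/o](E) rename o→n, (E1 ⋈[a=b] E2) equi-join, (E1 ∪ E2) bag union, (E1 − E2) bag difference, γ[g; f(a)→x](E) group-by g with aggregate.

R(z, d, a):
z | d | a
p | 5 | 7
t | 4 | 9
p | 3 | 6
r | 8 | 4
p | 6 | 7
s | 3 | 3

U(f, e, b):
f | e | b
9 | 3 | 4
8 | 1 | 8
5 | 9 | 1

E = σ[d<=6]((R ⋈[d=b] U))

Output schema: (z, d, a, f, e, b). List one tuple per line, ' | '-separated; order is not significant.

Per-node cardinality:
  R → 6
  U → 3
  (R ⋈[d=b] U) → 2
  σ[d<=6]((R ⋈[d=b] U)) → 1

== RESULT ==
z | d | a | f | e | b
t | 4 | 9 | 9 | 3 | 4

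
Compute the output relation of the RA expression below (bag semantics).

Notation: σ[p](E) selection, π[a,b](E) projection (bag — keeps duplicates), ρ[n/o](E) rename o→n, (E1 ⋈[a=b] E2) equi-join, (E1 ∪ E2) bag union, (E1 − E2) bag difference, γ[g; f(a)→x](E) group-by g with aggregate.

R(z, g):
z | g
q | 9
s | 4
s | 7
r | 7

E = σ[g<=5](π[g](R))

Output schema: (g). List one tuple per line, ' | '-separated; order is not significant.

Row counts bottom-up:
  R → 4
  π[g](R) → 4
  σ[g<=5](π[g](R)) → 1

== RESULT ==
g
4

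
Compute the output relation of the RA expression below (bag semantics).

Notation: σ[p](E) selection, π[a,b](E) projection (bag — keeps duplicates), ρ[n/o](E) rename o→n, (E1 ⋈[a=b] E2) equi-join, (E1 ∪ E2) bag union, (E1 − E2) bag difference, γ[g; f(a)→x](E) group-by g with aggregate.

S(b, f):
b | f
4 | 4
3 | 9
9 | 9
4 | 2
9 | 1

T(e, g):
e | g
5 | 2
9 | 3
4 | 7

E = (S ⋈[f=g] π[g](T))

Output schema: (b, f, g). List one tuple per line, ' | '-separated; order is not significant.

Row counts bottom-up:
  S → 5
  T → 3
  π[g](T) → 3
  (S ⋈[f=g] π[g](T)) → 1

== RESULT ==
b | f | g
4 | 2 | 2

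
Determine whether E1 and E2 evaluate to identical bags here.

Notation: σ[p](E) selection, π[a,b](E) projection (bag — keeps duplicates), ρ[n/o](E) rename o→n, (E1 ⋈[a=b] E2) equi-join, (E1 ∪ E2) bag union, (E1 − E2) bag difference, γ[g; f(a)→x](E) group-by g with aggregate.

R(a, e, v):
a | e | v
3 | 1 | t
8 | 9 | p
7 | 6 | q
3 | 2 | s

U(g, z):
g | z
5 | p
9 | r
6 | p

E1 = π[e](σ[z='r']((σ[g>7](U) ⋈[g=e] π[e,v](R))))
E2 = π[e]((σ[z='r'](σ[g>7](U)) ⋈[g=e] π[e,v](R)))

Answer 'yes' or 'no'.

E1 subexpression sizes:
  U → 3
  σ[g>7](U) → 1
  R → 4
  π[e,v](R) → 4
  (σ[g>7](U) ⋈[g=e] π[e,v](R)) → 1
  σ[z='r']((σ[g>7](U) ⋈[g=e] π[e,v](R))) → 1
  π[e](σ[z='r']((σ[g>7](U) ⋈[g=e] π[e,v](R)))) → 1
E2 subexpression sizes:
  U → 3
  σ[g>7](U) → 1
  σ[z='r'](σ[g>7](U)) → 1
  R → 4
  π[e,v](R) → 4
  (σ[z='r'](σ[g>7](U)) ⋈[g=e] π[e,v](R)) → 1
  π[e]((σ[z='r'](σ[g>7](U)) ⋈[g=e] π[e,v](R))) → 1

E1 and E2 produce the same multiset:
e
9

yes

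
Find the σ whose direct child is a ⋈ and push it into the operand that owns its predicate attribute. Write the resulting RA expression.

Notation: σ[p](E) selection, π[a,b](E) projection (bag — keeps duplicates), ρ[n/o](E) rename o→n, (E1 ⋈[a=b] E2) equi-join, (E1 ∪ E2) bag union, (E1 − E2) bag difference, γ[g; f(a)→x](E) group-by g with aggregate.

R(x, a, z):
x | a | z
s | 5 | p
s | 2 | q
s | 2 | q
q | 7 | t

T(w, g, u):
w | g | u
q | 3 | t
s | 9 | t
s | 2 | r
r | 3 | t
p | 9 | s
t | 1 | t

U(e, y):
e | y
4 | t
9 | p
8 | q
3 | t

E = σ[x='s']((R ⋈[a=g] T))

σ filters on x, owned by the left side.
E' = (σ[x='s'](R) ⋈[a=g] T)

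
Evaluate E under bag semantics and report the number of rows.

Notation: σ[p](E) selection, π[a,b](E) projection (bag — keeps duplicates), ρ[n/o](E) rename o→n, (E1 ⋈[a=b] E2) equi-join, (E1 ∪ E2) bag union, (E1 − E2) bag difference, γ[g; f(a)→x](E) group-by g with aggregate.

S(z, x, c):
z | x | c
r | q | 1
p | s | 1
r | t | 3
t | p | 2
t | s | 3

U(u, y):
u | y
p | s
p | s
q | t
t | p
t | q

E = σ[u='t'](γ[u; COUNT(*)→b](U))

Per-node cardinality:
  U → 5
  γ[u; COUNT(*)→b](U) → 3
  σ[u='t'](γ[u; COUNT(*)→b](U)) → 1

|E| = 1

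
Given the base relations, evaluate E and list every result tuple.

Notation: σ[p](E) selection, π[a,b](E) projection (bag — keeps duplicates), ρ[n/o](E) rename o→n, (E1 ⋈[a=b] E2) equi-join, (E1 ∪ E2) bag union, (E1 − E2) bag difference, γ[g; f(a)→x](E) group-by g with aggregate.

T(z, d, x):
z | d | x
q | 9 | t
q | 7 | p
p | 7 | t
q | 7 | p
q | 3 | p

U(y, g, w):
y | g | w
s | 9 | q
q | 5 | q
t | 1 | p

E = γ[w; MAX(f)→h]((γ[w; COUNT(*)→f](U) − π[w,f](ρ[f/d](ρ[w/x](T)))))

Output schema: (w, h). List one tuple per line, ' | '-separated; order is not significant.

Stepwise |·|:
  U → 3
  γ[w; COUNT(*)→f](U) → 2
  T → 5
  ρ[w/x](T) → 5
  ρ[f/d](ρ[w/x](T)) → 5
  π[w,f](ρ[f/d](ρ[w/x](T))) → 5
  (γ[w; COUNT(*)→f](U) − π[w,f](ρ[f/d](ρ[w/x](T)))) → 2
  γ[w; MAX(f)→h]((γ[w; COUNT(*)→f](U) − π[w,f](ρ[f/d](ρ[w/x](T))))) → 2

== RESULT ==
w | h
p | 1
q | 2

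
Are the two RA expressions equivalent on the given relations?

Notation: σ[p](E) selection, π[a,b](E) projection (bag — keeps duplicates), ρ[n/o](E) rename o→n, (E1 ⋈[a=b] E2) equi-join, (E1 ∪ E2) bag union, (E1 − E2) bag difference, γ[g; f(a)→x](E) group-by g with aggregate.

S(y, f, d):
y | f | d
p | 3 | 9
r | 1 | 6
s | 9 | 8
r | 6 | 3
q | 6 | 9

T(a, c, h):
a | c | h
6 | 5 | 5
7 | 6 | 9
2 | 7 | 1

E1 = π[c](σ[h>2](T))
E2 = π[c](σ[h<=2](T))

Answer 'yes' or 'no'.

E1 row counts bottom-up:
  T → 3
  σ[h>2](T) → 2
  π[c](σ[h>2](T)) → 2
E2 row counts bottom-up:
  T → 3
  σ[h<=2](T) → 1
  π[c](σ[h<=2](T)) → 1

E1 result:
c
5
6
E2 result:
c
7
Witness: (6,) appears 1× in E1 but 0× in E2.

no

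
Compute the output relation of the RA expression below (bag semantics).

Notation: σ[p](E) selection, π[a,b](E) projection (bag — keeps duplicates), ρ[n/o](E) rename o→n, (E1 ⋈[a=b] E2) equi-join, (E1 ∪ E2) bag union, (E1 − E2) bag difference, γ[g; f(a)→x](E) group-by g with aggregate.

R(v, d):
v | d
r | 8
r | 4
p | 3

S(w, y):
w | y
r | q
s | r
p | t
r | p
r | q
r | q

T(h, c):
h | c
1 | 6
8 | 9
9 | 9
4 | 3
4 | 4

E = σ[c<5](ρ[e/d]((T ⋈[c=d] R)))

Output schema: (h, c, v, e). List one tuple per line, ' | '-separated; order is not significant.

Row counts bottom-up:
  T → 5
  R → 3
  (T ⋈[c=d] R) → 2
  ρ[e/d]((T ⋈[c=d] R)) → 2
  σ[c<5](ρ[e/d]((T ⋈[c=d] R))) → 2

== RESULT ==
h | c | v | e
4 | 3 | p | 3
4 | 4 | r | 4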